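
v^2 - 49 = (v - 7)*(v + 7)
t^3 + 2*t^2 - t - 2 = (t - 1)*(t + 1)*(t + 2)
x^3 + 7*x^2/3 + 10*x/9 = x*(x + 2/3)*(x + 5/3)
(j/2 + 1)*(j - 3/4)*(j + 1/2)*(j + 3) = j^4/2 + 19*j^3/8 + 35*j^2/16 - 27*j/16 - 9/8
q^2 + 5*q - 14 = (q - 2)*(q + 7)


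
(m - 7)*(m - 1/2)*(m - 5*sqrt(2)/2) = m^3 - 15*m^2/2 - 5*sqrt(2)*m^2/2 + 7*m/2 + 75*sqrt(2)*m/4 - 35*sqrt(2)/4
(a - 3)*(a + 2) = a^2 - a - 6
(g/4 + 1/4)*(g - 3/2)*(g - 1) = g^3/4 - 3*g^2/8 - g/4 + 3/8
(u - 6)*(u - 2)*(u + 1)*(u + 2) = u^4 - 5*u^3 - 10*u^2 + 20*u + 24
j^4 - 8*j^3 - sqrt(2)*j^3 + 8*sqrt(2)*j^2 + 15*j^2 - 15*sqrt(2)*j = j*(j - 5)*(j - 3)*(j - sqrt(2))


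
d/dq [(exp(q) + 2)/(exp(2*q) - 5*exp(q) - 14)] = -exp(q)/(exp(2*q) - 14*exp(q) + 49)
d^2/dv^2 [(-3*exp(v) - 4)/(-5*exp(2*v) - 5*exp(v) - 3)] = (75*exp(4*v) + 325*exp(3*v) + 30*exp(2*v) - 185*exp(v) - 33)*exp(v)/(125*exp(6*v) + 375*exp(5*v) + 600*exp(4*v) + 575*exp(3*v) + 360*exp(2*v) + 135*exp(v) + 27)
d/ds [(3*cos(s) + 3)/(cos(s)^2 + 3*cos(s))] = 3*(sin(s) + 3*sin(s)/cos(s)^2 + 2*tan(s))/(cos(s) + 3)^2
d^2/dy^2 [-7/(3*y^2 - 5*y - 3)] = 14*(-9*y^2 + 15*y + (6*y - 5)^2 + 9)/(-3*y^2 + 5*y + 3)^3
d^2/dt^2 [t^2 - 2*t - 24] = 2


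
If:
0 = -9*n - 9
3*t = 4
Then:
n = -1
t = 4/3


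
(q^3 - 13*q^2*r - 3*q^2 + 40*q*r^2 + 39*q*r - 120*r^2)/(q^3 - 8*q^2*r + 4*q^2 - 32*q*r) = (q^2 - 5*q*r - 3*q + 15*r)/(q*(q + 4))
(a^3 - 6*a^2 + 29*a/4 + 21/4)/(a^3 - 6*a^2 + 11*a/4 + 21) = (2*a^2 - 5*a - 3)/(2*a^2 - 5*a - 12)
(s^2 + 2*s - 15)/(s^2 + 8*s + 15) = (s - 3)/(s + 3)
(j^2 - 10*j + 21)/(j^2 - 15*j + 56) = (j - 3)/(j - 8)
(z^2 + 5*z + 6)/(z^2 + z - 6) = (z + 2)/(z - 2)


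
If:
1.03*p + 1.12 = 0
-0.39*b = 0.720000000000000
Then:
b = -1.85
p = -1.09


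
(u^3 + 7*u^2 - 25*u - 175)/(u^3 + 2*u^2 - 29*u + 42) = (u^2 - 25)/(u^2 - 5*u + 6)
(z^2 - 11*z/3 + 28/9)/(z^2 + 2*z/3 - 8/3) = (z - 7/3)/(z + 2)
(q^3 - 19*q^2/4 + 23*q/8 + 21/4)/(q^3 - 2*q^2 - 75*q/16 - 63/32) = 4*(q - 2)/(4*q + 3)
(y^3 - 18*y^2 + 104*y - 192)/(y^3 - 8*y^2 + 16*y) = (y^2 - 14*y + 48)/(y*(y - 4))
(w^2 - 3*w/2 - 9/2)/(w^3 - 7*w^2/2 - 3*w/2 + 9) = 1/(w - 2)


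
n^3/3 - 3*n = n*(n/3 + 1)*(n - 3)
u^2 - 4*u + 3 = (u - 3)*(u - 1)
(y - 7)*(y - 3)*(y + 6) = y^3 - 4*y^2 - 39*y + 126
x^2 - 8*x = x*(x - 8)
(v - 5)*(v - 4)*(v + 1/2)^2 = v^4 - 8*v^3 + 45*v^2/4 + 71*v/4 + 5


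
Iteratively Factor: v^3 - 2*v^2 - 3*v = (v)*(v^2 - 2*v - 3) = v*(v + 1)*(v - 3)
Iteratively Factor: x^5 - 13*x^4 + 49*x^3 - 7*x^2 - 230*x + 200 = (x - 4)*(x^4 - 9*x^3 + 13*x^2 + 45*x - 50) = (x - 5)*(x - 4)*(x^3 - 4*x^2 - 7*x + 10) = (x - 5)*(x - 4)*(x + 2)*(x^2 - 6*x + 5) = (x - 5)*(x - 4)*(x - 1)*(x + 2)*(x - 5)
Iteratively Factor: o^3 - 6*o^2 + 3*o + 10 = (o - 2)*(o^2 - 4*o - 5) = (o - 2)*(o + 1)*(o - 5)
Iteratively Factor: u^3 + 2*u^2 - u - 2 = (u + 1)*(u^2 + u - 2) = (u - 1)*(u + 1)*(u + 2)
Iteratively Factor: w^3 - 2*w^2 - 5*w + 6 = (w - 1)*(w^2 - w - 6) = (w - 1)*(w + 2)*(w - 3)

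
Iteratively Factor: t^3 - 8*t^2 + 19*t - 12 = (t - 4)*(t^2 - 4*t + 3) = (t - 4)*(t - 3)*(t - 1)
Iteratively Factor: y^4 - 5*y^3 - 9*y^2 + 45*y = (y - 3)*(y^3 - 2*y^2 - 15*y) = (y - 3)*(y + 3)*(y^2 - 5*y) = (y - 5)*(y - 3)*(y + 3)*(y)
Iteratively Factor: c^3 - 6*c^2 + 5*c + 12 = (c - 3)*(c^2 - 3*c - 4) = (c - 4)*(c - 3)*(c + 1)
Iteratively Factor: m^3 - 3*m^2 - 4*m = (m + 1)*(m^2 - 4*m) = m*(m + 1)*(m - 4)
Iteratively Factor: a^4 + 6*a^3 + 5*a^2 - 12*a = (a + 3)*(a^3 + 3*a^2 - 4*a) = (a - 1)*(a + 3)*(a^2 + 4*a) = (a - 1)*(a + 3)*(a + 4)*(a)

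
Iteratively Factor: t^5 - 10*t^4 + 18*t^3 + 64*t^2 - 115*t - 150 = (t + 2)*(t^4 - 12*t^3 + 42*t^2 - 20*t - 75) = (t + 1)*(t + 2)*(t^3 - 13*t^2 + 55*t - 75) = (t - 3)*(t + 1)*(t + 2)*(t^2 - 10*t + 25) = (t - 5)*(t - 3)*(t + 1)*(t + 2)*(t - 5)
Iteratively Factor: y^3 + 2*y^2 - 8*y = (y)*(y^2 + 2*y - 8) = y*(y - 2)*(y + 4)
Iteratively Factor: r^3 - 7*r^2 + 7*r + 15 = (r - 5)*(r^2 - 2*r - 3) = (r - 5)*(r + 1)*(r - 3)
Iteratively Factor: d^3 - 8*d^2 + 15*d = (d - 3)*(d^2 - 5*d) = (d - 5)*(d - 3)*(d)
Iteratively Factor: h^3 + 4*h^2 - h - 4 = (h - 1)*(h^2 + 5*h + 4) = (h - 1)*(h + 1)*(h + 4)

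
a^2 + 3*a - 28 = (a - 4)*(a + 7)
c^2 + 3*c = c*(c + 3)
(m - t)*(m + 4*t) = m^2 + 3*m*t - 4*t^2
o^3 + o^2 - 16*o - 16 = (o - 4)*(o + 1)*(o + 4)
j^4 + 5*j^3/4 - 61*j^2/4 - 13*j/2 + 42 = (j - 3)*(j - 7/4)*(j + 2)*(j + 4)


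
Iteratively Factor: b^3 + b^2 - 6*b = (b)*(b^2 + b - 6) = b*(b + 3)*(b - 2)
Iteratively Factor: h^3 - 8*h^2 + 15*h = (h - 3)*(h^2 - 5*h) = (h - 5)*(h - 3)*(h)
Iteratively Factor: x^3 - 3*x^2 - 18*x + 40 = (x + 4)*(x^2 - 7*x + 10) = (x - 5)*(x + 4)*(x - 2)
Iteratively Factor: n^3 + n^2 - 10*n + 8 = (n + 4)*(n^2 - 3*n + 2) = (n - 2)*(n + 4)*(n - 1)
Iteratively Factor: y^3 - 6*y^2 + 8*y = (y - 2)*(y^2 - 4*y) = y*(y - 2)*(y - 4)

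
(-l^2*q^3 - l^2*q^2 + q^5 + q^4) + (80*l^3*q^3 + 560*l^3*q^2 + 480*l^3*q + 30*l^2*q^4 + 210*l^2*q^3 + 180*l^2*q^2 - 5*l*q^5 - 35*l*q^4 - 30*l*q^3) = 80*l^3*q^3 + 560*l^3*q^2 + 480*l^3*q + 30*l^2*q^4 + 209*l^2*q^3 + 179*l^2*q^2 - 5*l*q^5 - 35*l*q^4 - 30*l*q^3 + q^5 + q^4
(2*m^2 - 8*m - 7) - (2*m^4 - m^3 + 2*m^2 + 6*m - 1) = -2*m^4 + m^3 - 14*m - 6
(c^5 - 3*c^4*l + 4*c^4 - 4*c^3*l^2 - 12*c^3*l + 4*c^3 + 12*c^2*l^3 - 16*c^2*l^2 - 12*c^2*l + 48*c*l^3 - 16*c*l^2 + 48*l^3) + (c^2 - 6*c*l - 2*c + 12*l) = c^5 - 3*c^4*l + 4*c^4 - 4*c^3*l^2 - 12*c^3*l + 4*c^3 + 12*c^2*l^3 - 16*c^2*l^2 - 12*c^2*l + c^2 + 48*c*l^3 - 16*c*l^2 - 6*c*l - 2*c + 48*l^3 + 12*l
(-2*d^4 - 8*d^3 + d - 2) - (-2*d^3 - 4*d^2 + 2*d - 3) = -2*d^4 - 6*d^3 + 4*d^2 - d + 1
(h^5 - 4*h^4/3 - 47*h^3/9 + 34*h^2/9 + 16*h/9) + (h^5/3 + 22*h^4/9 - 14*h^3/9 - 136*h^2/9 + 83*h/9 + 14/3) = 4*h^5/3 + 10*h^4/9 - 61*h^3/9 - 34*h^2/3 + 11*h + 14/3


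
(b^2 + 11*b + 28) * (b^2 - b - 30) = b^4 + 10*b^3 - 13*b^2 - 358*b - 840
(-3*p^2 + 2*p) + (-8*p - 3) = -3*p^2 - 6*p - 3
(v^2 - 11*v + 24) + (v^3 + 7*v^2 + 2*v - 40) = v^3 + 8*v^2 - 9*v - 16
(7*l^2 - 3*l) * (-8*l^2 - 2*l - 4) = -56*l^4 + 10*l^3 - 22*l^2 + 12*l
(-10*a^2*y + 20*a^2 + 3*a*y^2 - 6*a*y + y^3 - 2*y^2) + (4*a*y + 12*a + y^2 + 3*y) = -10*a^2*y + 20*a^2 + 3*a*y^2 - 2*a*y + 12*a + y^3 - y^2 + 3*y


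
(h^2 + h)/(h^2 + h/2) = 2*(h + 1)/(2*h + 1)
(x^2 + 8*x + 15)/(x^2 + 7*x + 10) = (x + 3)/(x + 2)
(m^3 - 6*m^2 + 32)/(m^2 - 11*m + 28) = (m^2 - 2*m - 8)/(m - 7)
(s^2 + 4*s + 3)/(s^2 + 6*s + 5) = (s + 3)/(s + 5)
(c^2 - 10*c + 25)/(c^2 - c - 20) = (c - 5)/(c + 4)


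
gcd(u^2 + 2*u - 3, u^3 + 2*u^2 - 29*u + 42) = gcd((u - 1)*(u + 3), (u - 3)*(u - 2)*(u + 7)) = 1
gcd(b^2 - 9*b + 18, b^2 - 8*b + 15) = b - 3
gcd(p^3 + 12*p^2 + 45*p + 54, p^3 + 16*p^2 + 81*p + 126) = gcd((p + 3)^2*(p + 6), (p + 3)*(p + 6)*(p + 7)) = p^2 + 9*p + 18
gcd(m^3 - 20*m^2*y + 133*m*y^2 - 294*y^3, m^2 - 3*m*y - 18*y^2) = -m + 6*y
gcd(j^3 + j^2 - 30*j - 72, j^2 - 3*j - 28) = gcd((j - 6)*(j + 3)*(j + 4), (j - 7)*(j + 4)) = j + 4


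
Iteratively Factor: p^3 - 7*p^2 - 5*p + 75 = (p - 5)*(p^2 - 2*p - 15) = (p - 5)^2*(p + 3)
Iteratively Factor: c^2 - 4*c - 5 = (c - 5)*(c + 1)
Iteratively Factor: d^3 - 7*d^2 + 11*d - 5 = (d - 1)*(d^2 - 6*d + 5) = (d - 1)^2*(d - 5)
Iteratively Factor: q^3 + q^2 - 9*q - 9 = (q + 1)*(q^2 - 9) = (q - 3)*(q + 1)*(q + 3)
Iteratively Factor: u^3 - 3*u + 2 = (u - 1)*(u^2 + u - 2) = (u - 1)^2*(u + 2)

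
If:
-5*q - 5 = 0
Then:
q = -1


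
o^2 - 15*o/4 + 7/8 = (o - 7/2)*(o - 1/4)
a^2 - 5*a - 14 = (a - 7)*(a + 2)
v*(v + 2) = v^2 + 2*v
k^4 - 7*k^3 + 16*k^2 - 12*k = k*(k - 3)*(k - 2)^2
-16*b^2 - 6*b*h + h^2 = (-8*b + h)*(2*b + h)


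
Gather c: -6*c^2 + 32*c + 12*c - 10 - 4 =-6*c^2 + 44*c - 14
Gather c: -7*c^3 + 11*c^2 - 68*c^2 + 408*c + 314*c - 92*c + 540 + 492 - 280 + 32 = -7*c^3 - 57*c^2 + 630*c + 784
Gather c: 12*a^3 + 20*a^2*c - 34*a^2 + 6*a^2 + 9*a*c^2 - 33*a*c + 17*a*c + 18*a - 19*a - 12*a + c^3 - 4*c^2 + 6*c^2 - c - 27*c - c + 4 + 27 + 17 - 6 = 12*a^3 - 28*a^2 - 13*a + c^3 + c^2*(9*a + 2) + c*(20*a^2 - 16*a - 29) + 42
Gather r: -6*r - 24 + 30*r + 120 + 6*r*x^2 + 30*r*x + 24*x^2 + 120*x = r*(6*x^2 + 30*x + 24) + 24*x^2 + 120*x + 96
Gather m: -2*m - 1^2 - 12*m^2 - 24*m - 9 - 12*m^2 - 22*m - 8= -24*m^2 - 48*m - 18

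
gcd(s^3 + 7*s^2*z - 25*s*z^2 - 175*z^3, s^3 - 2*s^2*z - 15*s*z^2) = -s + 5*z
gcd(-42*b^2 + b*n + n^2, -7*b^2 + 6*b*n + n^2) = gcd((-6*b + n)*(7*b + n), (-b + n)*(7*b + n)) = 7*b + n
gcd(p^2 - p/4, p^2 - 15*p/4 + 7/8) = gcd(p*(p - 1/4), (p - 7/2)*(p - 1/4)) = p - 1/4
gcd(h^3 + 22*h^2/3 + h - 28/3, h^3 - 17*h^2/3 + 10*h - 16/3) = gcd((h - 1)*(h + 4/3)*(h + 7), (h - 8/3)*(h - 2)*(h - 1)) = h - 1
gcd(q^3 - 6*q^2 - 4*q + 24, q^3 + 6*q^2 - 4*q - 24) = q^2 - 4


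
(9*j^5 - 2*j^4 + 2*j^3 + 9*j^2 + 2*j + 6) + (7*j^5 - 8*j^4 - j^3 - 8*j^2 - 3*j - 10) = 16*j^5 - 10*j^4 + j^3 + j^2 - j - 4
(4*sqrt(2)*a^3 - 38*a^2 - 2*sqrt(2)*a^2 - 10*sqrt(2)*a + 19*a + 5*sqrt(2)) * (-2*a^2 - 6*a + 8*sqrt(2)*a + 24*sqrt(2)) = -8*sqrt(2)*a^5 - 20*sqrt(2)*a^4 + 140*a^4 - 272*sqrt(2)*a^3 + 350*a^3 - 710*sqrt(2)*a^2 - 370*a^2 - 400*a + 426*sqrt(2)*a + 240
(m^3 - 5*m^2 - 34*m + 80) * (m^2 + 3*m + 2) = m^5 - 2*m^4 - 47*m^3 - 32*m^2 + 172*m + 160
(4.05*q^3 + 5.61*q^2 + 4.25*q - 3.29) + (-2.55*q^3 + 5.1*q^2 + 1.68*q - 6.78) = 1.5*q^3 + 10.71*q^2 + 5.93*q - 10.07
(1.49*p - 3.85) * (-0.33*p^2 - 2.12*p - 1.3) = -0.4917*p^3 - 1.8883*p^2 + 6.225*p + 5.005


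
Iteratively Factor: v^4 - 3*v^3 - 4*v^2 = (v)*(v^3 - 3*v^2 - 4*v) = v*(v - 4)*(v^2 + v) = v*(v - 4)*(v + 1)*(v)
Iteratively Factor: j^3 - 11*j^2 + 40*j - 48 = (j - 3)*(j^2 - 8*j + 16) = (j - 4)*(j - 3)*(j - 4)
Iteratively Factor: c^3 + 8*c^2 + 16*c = (c)*(c^2 + 8*c + 16) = c*(c + 4)*(c + 4)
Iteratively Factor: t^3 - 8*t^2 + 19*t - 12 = (t - 3)*(t^2 - 5*t + 4) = (t - 3)*(t - 1)*(t - 4)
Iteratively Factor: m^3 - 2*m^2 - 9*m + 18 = (m - 2)*(m^2 - 9) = (m - 3)*(m - 2)*(m + 3)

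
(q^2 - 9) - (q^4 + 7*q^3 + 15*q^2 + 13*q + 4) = -q^4 - 7*q^3 - 14*q^2 - 13*q - 13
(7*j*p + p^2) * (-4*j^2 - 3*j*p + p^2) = -28*j^3*p - 25*j^2*p^2 + 4*j*p^3 + p^4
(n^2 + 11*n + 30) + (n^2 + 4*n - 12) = 2*n^2 + 15*n + 18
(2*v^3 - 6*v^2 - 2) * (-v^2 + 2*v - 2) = -2*v^5 + 10*v^4 - 16*v^3 + 14*v^2 - 4*v + 4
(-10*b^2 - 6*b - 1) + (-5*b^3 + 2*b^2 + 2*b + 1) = -5*b^3 - 8*b^2 - 4*b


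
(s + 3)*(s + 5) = s^2 + 8*s + 15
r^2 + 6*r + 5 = (r + 1)*(r + 5)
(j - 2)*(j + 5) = j^2 + 3*j - 10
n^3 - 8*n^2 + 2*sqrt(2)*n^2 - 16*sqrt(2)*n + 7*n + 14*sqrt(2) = (n - 7)*(n - 1)*(n + 2*sqrt(2))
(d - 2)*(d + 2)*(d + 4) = d^3 + 4*d^2 - 4*d - 16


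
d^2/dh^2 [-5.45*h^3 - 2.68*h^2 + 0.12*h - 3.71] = -32.7*h - 5.36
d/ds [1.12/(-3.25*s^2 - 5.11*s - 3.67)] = (7.28*s + 5.7232)/(3.25*s^2 + 5.11*s + 3.67)^2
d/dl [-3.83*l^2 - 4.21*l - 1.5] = -7.66*l - 4.21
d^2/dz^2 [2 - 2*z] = 0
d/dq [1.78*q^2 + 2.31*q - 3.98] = 3.56*q + 2.31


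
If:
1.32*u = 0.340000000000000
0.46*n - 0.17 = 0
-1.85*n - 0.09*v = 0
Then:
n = 0.37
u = 0.26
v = -7.60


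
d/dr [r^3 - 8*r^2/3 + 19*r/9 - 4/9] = 3*r^2 - 16*r/3 + 19/9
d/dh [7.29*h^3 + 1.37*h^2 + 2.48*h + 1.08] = 21.87*h^2 + 2.74*h + 2.48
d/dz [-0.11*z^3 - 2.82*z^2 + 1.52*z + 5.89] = -0.33*z^2 - 5.64*z + 1.52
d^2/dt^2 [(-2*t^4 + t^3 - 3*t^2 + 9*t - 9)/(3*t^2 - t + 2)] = 6*(-6*t^6 + 6*t^5 - 14*t^4 + 33*t^3 - 81*t^2 - 23*t + 17)/(27*t^6 - 27*t^5 + 63*t^4 - 37*t^3 + 42*t^2 - 12*t + 8)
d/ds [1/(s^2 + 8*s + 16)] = 2*(-s - 4)/(s^2 + 8*s + 16)^2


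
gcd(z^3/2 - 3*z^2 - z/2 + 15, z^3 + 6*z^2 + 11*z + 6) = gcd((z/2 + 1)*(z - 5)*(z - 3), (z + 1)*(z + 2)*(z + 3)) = z + 2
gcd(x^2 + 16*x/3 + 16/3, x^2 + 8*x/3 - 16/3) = x + 4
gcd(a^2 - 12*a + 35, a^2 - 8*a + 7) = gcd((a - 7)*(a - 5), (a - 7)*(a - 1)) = a - 7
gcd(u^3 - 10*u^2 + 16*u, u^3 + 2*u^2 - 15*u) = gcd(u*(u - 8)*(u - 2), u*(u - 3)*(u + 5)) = u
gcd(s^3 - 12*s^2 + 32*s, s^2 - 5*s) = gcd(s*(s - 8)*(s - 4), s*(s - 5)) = s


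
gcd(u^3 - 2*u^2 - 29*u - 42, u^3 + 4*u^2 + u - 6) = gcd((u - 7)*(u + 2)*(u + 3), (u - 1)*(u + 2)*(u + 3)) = u^2 + 5*u + 6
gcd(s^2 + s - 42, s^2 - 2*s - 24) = s - 6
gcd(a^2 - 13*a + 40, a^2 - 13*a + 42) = 1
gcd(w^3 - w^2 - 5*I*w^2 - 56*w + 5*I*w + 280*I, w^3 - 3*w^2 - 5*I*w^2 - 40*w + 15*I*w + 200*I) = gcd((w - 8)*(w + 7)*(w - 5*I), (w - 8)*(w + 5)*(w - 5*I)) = w^2 + w*(-8 - 5*I) + 40*I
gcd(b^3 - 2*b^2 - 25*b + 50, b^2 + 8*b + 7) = 1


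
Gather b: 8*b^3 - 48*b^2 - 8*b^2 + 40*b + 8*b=8*b^3 - 56*b^2 + 48*b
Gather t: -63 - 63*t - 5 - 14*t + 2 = -77*t - 66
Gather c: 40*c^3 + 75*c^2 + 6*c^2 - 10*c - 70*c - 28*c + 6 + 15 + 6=40*c^3 + 81*c^2 - 108*c + 27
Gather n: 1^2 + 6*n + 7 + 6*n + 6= 12*n + 14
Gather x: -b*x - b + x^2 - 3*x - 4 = -b + x^2 + x*(-b - 3) - 4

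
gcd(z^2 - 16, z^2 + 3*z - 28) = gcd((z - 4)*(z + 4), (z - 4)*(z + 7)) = z - 4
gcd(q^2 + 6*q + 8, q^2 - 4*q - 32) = q + 4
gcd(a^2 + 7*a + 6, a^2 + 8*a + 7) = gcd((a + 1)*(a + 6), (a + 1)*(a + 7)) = a + 1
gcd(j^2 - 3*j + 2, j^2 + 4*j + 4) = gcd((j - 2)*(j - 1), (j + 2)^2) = 1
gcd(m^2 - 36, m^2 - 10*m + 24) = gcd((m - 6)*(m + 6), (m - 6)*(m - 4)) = m - 6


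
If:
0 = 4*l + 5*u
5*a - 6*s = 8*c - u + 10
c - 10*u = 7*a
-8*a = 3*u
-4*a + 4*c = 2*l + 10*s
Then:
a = 150/3199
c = -2950/3199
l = 500/3199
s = -1340/3199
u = -400/3199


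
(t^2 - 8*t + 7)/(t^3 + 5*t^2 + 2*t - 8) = (t - 7)/(t^2 + 6*t + 8)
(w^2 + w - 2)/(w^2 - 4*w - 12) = (w - 1)/(w - 6)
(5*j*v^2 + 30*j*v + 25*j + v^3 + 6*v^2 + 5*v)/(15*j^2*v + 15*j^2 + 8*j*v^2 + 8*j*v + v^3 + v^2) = (v + 5)/(3*j + v)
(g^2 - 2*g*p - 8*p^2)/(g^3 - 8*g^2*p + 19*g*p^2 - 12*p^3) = (g + 2*p)/(g^2 - 4*g*p + 3*p^2)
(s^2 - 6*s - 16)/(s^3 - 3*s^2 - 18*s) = (-s^2 + 6*s + 16)/(s*(-s^2 + 3*s + 18))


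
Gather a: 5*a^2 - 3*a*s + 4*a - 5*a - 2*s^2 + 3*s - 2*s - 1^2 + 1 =5*a^2 + a*(-3*s - 1) - 2*s^2 + s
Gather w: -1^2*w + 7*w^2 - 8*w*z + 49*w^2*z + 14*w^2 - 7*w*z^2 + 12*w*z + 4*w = w^2*(49*z + 21) + w*(-7*z^2 + 4*z + 3)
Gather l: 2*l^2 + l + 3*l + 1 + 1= 2*l^2 + 4*l + 2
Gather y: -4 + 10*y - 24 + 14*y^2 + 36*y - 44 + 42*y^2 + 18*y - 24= 56*y^2 + 64*y - 96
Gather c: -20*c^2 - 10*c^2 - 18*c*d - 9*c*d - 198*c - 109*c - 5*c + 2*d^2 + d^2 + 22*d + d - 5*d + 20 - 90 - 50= -30*c^2 + c*(-27*d - 312) + 3*d^2 + 18*d - 120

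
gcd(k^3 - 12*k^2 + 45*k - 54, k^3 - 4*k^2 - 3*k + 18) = k^2 - 6*k + 9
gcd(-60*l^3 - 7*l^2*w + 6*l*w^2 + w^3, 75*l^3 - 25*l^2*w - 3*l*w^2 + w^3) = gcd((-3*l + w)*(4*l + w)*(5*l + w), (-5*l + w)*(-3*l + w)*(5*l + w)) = -15*l^2 + 2*l*w + w^2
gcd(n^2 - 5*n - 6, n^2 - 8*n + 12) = n - 6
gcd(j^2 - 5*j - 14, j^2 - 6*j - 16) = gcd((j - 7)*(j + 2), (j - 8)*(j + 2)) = j + 2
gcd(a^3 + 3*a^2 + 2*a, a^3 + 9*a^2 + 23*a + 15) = a + 1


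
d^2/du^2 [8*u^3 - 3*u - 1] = 48*u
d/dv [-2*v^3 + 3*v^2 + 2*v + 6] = -6*v^2 + 6*v + 2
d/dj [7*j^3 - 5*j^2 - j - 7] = 21*j^2 - 10*j - 1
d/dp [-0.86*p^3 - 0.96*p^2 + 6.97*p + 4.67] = -2.58*p^2 - 1.92*p + 6.97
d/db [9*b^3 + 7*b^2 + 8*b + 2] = 27*b^2 + 14*b + 8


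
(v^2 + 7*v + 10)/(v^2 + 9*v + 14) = (v + 5)/(v + 7)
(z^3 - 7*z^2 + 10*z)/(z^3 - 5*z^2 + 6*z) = (z - 5)/(z - 3)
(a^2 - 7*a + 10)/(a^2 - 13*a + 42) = (a^2 - 7*a + 10)/(a^2 - 13*a + 42)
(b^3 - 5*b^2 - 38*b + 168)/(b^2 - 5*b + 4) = (b^2 - b - 42)/(b - 1)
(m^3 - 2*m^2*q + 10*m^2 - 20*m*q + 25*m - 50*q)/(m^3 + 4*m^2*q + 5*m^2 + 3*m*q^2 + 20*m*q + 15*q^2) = (m^2 - 2*m*q + 5*m - 10*q)/(m^2 + 4*m*q + 3*q^2)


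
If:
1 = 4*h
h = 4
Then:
No Solution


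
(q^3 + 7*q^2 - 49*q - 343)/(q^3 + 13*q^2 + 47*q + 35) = (q^2 - 49)/(q^2 + 6*q + 5)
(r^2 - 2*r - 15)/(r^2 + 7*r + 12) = (r - 5)/(r + 4)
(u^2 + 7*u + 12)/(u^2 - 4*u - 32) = (u + 3)/(u - 8)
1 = 1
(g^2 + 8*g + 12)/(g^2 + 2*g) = (g + 6)/g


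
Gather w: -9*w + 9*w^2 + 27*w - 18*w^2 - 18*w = -9*w^2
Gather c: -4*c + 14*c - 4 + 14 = 10*c + 10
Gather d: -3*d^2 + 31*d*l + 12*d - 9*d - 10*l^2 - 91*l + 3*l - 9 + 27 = -3*d^2 + d*(31*l + 3) - 10*l^2 - 88*l + 18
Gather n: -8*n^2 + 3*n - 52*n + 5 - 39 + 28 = -8*n^2 - 49*n - 6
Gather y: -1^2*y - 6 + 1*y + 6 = 0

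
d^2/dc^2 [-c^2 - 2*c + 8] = -2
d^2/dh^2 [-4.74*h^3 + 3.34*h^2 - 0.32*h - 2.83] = 6.68 - 28.44*h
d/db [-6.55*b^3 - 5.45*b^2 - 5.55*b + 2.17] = -19.65*b^2 - 10.9*b - 5.55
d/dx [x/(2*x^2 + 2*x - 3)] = (-2*x^2 - 3)/(4*x^4 + 8*x^3 - 8*x^2 - 12*x + 9)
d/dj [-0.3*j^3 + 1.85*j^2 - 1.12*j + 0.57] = -0.9*j^2 + 3.7*j - 1.12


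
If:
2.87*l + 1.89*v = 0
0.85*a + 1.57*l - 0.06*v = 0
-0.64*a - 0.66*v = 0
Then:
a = 0.00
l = 0.00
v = 0.00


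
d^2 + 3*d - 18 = (d - 3)*(d + 6)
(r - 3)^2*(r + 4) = r^3 - 2*r^2 - 15*r + 36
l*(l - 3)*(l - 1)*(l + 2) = l^4 - 2*l^3 - 5*l^2 + 6*l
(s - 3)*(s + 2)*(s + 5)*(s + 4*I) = s^4 + 4*s^3 + 4*I*s^3 - 11*s^2 + 16*I*s^2 - 30*s - 44*I*s - 120*I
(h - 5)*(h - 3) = h^2 - 8*h + 15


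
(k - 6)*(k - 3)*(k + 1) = k^3 - 8*k^2 + 9*k + 18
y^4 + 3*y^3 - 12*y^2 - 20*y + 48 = (y - 2)^2*(y + 3)*(y + 4)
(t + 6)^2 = t^2 + 12*t + 36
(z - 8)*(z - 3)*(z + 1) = z^3 - 10*z^2 + 13*z + 24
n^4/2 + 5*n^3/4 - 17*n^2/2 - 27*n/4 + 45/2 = (n/2 + 1)*(n - 3)*(n - 3/2)*(n + 5)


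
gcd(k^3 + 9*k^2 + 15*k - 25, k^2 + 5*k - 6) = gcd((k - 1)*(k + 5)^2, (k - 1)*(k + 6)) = k - 1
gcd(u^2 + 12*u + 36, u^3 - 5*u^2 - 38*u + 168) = u + 6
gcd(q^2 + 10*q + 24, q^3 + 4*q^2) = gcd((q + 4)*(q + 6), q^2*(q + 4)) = q + 4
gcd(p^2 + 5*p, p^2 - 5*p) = p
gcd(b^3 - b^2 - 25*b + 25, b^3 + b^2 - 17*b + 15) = b^2 + 4*b - 5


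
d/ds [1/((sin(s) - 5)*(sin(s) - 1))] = 2*(3 - sin(s))*cos(s)/((sin(s) - 5)^2*(sin(s) - 1)^2)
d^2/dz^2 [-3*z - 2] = 0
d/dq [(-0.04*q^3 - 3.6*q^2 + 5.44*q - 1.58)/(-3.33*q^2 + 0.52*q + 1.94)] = (0.1332*q^4 - 0.041599999999999*q^3 + 16.0104*q^2 - 24.4908*q + 11.3752)/(11.0889*q^4 - 3.4632*q^3 - 12.65*q^2 + 2.0176*q + 3.7636)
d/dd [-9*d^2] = -18*d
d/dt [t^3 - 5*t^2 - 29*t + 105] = 3*t^2 - 10*t - 29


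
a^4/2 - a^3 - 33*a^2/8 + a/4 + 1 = (a/2 + 1)*(a - 4)*(a - 1/2)*(a + 1/2)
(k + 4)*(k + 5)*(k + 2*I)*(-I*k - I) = -I*k^4 + 2*k^3 - 10*I*k^3 + 20*k^2 - 29*I*k^2 + 58*k - 20*I*k + 40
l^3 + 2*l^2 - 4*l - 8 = (l - 2)*(l + 2)^2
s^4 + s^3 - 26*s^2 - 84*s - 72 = (s - 6)*(s + 2)^2*(s + 3)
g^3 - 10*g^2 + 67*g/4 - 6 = (g - 8)*(g - 3/2)*(g - 1/2)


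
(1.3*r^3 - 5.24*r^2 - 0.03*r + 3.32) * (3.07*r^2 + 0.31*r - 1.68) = 3.991*r^5 - 15.6838*r^4 - 3.9005*r^3 + 18.9863*r^2 + 1.0796*r - 5.5776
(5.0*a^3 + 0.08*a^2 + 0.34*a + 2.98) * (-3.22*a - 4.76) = -16.1*a^4 - 24.0576*a^3 - 1.4756*a^2 - 11.214*a - 14.1848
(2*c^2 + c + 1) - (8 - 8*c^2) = 10*c^2 + c - 7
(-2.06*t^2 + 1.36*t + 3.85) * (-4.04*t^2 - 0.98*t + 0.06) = 8.3224*t^4 - 3.4756*t^3 - 17.0104*t^2 - 3.6914*t + 0.231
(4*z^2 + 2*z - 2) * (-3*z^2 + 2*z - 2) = -12*z^4 + 2*z^3 + 2*z^2 - 8*z + 4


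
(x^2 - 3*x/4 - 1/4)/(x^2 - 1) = (x + 1/4)/(x + 1)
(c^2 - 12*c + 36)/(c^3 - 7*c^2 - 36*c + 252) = (c - 6)/(c^2 - c - 42)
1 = 1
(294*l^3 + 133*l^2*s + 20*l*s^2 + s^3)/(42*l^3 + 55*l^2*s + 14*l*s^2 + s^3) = (7*l + s)/(l + s)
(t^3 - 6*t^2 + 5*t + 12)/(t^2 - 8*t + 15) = (t^2 - 3*t - 4)/(t - 5)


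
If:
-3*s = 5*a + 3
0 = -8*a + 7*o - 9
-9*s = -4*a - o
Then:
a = -24/47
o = 33/47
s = -7/47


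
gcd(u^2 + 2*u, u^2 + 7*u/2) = u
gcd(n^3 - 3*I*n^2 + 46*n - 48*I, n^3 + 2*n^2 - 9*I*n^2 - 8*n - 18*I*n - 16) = n^2 - 9*I*n - 8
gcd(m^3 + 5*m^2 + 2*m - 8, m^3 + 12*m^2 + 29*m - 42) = m - 1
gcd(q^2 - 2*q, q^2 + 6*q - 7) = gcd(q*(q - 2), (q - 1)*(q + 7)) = 1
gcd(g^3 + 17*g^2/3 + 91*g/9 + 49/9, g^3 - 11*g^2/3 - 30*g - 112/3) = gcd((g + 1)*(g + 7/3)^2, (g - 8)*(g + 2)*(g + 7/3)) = g + 7/3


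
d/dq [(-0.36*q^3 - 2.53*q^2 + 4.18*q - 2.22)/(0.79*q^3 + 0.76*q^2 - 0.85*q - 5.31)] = (-1.11022302462516e-16*q^5 + 1.7251*q^4 - 5.9924*q^3 + 9.9699*q^2 + 30.243*q - 24.0828)/(0.6241*q^6 + 1.2008*q^5 - 0.7654*q^4 - 9.6818*q^3 - 7.3487*q^2 + 9.027*q + 28.1961)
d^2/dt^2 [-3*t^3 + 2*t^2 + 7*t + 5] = 4 - 18*t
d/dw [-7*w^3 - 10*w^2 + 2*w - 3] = -21*w^2 - 20*w + 2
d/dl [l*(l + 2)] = 2*l + 2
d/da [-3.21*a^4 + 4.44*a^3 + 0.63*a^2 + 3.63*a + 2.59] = -12.84*a^3 + 13.32*a^2 + 1.26*a + 3.63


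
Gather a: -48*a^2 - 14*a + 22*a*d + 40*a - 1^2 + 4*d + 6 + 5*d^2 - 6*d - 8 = -48*a^2 + a*(22*d + 26) + 5*d^2 - 2*d - 3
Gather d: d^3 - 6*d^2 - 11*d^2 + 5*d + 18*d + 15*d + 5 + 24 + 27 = d^3 - 17*d^2 + 38*d + 56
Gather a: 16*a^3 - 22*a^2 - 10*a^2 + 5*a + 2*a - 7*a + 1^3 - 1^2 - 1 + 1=16*a^3 - 32*a^2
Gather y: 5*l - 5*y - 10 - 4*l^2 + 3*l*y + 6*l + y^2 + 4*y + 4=-4*l^2 + 11*l + y^2 + y*(3*l - 1) - 6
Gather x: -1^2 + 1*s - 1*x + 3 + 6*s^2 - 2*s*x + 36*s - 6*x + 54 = 6*s^2 + 37*s + x*(-2*s - 7) + 56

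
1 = 1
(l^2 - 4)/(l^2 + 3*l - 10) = (l + 2)/(l + 5)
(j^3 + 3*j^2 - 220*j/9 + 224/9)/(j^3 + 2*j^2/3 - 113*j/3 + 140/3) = (j - 8/3)/(j - 5)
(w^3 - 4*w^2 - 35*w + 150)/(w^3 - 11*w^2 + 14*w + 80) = (w^2 + w - 30)/(w^2 - 6*w - 16)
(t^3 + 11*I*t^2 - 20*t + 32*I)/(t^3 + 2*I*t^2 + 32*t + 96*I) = (t^2 + 7*I*t + 8)/(t^2 - 2*I*t + 24)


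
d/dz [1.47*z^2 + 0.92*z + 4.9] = 2.94*z + 0.92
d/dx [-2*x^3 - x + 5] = -6*x^2 - 1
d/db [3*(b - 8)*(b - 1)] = 6*b - 27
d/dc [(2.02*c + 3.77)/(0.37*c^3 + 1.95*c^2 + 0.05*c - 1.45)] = (0.7474*c^3 + 3.939*c^2 + 0.101*c - (2.02*c + 3.77)*(1.11*c^2 + 3.9*c + 0.05) - 2.929)/(0.37*c^3 + 1.95*c^2 + 0.05*c - 1.45)^2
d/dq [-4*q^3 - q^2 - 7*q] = -12*q^2 - 2*q - 7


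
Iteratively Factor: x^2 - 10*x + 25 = (x - 5)*(x - 5)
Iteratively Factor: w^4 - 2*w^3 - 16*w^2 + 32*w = (w - 2)*(w^3 - 16*w) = (w - 2)*(w + 4)*(w^2 - 4*w) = w*(w - 2)*(w + 4)*(w - 4)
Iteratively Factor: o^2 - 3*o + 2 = (o - 1)*(o - 2)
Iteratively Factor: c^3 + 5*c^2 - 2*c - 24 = (c + 4)*(c^2 + c - 6) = (c + 3)*(c + 4)*(c - 2)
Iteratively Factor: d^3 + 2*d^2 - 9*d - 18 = (d + 2)*(d^2 - 9) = (d + 2)*(d + 3)*(d - 3)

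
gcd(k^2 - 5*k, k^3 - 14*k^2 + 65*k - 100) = k - 5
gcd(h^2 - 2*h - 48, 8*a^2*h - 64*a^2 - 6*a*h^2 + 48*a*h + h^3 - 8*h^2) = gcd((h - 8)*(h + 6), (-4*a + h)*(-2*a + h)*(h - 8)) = h - 8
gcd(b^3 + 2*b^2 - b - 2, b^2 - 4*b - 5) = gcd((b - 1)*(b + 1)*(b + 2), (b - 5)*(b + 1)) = b + 1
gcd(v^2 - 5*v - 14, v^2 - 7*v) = v - 7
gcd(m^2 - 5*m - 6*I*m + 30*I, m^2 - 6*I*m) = m - 6*I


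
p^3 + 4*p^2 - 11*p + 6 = (p - 1)^2*(p + 6)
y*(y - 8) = y^2 - 8*y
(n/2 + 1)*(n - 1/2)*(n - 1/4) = n^3/2 + 5*n^2/8 - 11*n/16 + 1/8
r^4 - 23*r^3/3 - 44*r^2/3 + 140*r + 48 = (r - 6)^2*(r + 1/3)*(r + 4)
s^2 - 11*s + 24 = (s - 8)*(s - 3)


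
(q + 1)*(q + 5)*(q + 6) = q^3 + 12*q^2 + 41*q + 30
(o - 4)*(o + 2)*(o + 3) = o^3 + o^2 - 14*o - 24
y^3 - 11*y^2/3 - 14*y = y*(y - 6)*(y + 7/3)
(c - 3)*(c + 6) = c^2 + 3*c - 18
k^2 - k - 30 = (k - 6)*(k + 5)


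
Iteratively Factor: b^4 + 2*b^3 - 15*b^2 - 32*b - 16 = (b + 4)*(b^3 - 2*b^2 - 7*b - 4) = (b + 1)*(b + 4)*(b^2 - 3*b - 4) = (b - 4)*(b + 1)*(b + 4)*(b + 1)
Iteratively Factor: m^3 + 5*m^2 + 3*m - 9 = (m + 3)*(m^2 + 2*m - 3) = (m - 1)*(m + 3)*(m + 3)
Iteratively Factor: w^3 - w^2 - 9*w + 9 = (w - 1)*(w^2 - 9) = (w - 1)*(w + 3)*(w - 3)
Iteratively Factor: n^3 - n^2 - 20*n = (n - 5)*(n^2 + 4*n) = n*(n - 5)*(n + 4)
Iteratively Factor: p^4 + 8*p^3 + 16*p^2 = (p)*(p^3 + 8*p^2 + 16*p) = p*(p + 4)*(p^2 + 4*p) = p^2*(p + 4)*(p + 4)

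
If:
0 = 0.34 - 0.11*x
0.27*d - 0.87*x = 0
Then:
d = 9.96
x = 3.09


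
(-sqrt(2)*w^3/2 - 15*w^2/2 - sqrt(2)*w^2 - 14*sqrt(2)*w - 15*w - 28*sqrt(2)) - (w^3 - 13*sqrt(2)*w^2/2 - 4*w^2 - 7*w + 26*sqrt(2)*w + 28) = -w^3 - sqrt(2)*w^3/2 - 7*w^2/2 + 11*sqrt(2)*w^2/2 - 40*sqrt(2)*w - 8*w - 28*sqrt(2) - 28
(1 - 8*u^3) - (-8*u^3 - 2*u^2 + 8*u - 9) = 2*u^2 - 8*u + 10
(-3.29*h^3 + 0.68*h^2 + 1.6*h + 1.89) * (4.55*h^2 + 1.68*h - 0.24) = -14.9695*h^5 - 2.4332*h^4 + 9.212*h^3 + 11.1243*h^2 + 2.7912*h - 0.4536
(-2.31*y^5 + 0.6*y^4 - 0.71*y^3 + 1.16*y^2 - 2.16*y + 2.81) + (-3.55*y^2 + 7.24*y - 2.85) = -2.31*y^5 + 0.6*y^4 - 0.71*y^3 - 2.39*y^2 + 5.08*y - 0.04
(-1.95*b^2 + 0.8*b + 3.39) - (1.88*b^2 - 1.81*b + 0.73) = -3.83*b^2 + 2.61*b + 2.66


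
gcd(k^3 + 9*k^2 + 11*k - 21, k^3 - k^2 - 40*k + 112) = k + 7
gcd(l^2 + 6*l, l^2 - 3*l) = l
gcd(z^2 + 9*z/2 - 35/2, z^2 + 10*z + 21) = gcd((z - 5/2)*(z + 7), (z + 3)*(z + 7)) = z + 7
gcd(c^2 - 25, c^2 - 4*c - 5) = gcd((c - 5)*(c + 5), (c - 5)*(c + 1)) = c - 5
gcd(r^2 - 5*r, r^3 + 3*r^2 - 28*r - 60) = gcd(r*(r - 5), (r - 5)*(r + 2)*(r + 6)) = r - 5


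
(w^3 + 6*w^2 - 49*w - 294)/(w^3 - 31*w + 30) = (w^2 - 49)/(w^2 - 6*w + 5)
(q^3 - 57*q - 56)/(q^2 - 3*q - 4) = (q^2 - q - 56)/(q - 4)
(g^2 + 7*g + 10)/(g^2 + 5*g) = (g + 2)/g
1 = 1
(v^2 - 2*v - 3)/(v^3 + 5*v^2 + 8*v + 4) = (v - 3)/(v^2 + 4*v + 4)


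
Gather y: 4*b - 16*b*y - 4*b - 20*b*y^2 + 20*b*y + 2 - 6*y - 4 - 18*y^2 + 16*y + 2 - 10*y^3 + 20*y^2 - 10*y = 4*b*y - 10*y^3 + y^2*(2 - 20*b)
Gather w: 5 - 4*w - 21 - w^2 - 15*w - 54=-w^2 - 19*w - 70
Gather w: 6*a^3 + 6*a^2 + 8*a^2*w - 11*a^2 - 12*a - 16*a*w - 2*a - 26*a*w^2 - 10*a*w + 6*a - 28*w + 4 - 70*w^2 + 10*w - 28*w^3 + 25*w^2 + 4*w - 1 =6*a^3 - 5*a^2 - 8*a - 28*w^3 + w^2*(-26*a - 45) + w*(8*a^2 - 26*a - 14) + 3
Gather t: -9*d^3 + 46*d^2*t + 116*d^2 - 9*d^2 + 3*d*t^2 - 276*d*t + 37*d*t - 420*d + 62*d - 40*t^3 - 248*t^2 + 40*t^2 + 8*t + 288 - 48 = -9*d^3 + 107*d^2 - 358*d - 40*t^3 + t^2*(3*d - 208) + t*(46*d^2 - 239*d + 8) + 240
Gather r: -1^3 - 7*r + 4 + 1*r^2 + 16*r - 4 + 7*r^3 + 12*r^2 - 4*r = 7*r^3 + 13*r^2 + 5*r - 1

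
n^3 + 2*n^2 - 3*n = n*(n - 1)*(n + 3)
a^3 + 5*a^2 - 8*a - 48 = (a - 3)*(a + 4)^2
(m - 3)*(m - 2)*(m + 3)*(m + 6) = m^4 + 4*m^3 - 21*m^2 - 36*m + 108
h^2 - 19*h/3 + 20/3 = (h - 5)*(h - 4/3)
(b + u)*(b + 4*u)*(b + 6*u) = b^3 + 11*b^2*u + 34*b*u^2 + 24*u^3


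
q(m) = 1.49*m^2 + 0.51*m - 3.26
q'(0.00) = 0.51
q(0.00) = -3.26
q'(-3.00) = -8.43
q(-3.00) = 8.62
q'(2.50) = 7.96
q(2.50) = 7.33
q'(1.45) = 4.83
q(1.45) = 0.61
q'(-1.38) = -3.60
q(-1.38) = -1.13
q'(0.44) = 1.82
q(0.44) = -2.75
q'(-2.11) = -5.78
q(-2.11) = 2.30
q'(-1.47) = -3.87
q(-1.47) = -0.79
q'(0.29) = 1.37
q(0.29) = -2.99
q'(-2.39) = -6.61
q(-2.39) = 4.03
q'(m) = 2.98*m + 0.51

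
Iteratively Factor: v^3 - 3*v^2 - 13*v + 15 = (v + 3)*(v^2 - 6*v + 5) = (v - 5)*(v + 3)*(v - 1)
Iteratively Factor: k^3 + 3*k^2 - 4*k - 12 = (k - 2)*(k^2 + 5*k + 6) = (k - 2)*(k + 2)*(k + 3)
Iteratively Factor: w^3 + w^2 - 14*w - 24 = (w + 3)*(w^2 - 2*w - 8) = (w - 4)*(w + 3)*(w + 2)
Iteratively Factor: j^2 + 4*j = (j + 4)*(j)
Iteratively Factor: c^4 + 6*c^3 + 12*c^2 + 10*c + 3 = (c + 1)*(c^3 + 5*c^2 + 7*c + 3) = (c + 1)*(c + 3)*(c^2 + 2*c + 1) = (c + 1)^2*(c + 3)*(c + 1)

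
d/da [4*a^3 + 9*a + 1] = 12*a^2 + 9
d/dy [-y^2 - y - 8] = -2*y - 1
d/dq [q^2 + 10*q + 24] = 2*q + 10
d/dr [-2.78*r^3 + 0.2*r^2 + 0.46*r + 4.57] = -8.34*r^2 + 0.4*r + 0.46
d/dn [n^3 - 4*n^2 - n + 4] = 3*n^2 - 8*n - 1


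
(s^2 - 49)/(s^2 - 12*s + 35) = (s + 7)/(s - 5)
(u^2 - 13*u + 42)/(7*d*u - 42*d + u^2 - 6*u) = (u - 7)/(7*d + u)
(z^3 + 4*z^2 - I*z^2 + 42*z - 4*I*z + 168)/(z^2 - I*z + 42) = z + 4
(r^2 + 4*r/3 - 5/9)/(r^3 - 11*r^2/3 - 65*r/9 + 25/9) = 1/(r - 5)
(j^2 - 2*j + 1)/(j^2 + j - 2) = (j - 1)/(j + 2)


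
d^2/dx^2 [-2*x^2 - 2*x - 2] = -4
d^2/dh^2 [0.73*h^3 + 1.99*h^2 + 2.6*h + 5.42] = 4.38*h + 3.98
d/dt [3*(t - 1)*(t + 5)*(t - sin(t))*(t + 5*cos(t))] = -3*(t - 1)*(t + 5)*(t - sin(t))*(5*sin(t) - 1) - 3*(t - 1)*(t + 5)*(t + 5*cos(t))*(cos(t) - 1) + 3*(t - 1)*(t - sin(t))*(t + 5*cos(t)) + 3*(t + 5)*(t - sin(t))*(t + 5*cos(t))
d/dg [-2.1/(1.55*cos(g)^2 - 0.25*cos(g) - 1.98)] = (0.525 - 6.51*cos(g))*sin(g)/(-1.55*cos(g)^2 + 0.25*cos(g) + 1.98)^2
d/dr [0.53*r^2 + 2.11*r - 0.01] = 1.06*r + 2.11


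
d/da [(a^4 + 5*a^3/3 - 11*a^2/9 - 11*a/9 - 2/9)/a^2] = (18*a^4 + 15*a^3 + 11*a + 4)/(9*a^3)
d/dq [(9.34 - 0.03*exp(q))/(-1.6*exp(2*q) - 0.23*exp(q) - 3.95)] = (-0.048*exp(2*q) + 29.888*exp(q) + 2.2667)*exp(q)/(2.56*exp(4*q) + 0.736*exp(3*q) + 12.6929*exp(2*q) + 1.817*exp(q) + 15.6025)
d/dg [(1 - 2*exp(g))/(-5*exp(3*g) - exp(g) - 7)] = (-(2*exp(g) - 1)*(15*exp(2*g) + 1) + 10*exp(3*g) + 2*exp(g) + 14)*exp(g)/(5*exp(3*g) + exp(g) + 7)^2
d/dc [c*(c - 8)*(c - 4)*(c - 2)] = 4*c^3 - 42*c^2 + 112*c - 64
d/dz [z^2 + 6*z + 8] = 2*z + 6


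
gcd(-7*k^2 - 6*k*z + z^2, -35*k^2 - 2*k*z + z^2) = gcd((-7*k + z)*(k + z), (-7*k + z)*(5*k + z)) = -7*k + z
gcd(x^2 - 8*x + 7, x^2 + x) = 1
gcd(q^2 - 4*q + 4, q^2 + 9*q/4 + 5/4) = 1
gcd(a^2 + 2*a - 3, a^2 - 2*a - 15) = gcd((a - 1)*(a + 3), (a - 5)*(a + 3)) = a + 3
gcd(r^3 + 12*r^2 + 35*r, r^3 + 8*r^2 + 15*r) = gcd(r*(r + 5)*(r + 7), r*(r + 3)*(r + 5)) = r^2 + 5*r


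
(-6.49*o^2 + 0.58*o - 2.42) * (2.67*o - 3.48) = -17.3283*o^3 + 24.1338*o^2 - 8.4798*o + 8.4216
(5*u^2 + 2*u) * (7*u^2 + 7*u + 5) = 35*u^4 + 49*u^3 + 39*u^2 + 10*u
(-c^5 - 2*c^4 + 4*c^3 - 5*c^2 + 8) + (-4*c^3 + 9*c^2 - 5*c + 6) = -c^5 - 2*c^4 + 4*c^2 - 5*c + 14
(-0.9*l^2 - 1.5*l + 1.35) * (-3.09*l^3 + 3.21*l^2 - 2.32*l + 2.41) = 2.781*l^5 + 1.746*l^4 - 6.8985*l^3 + 5.6445*l^2 - 6.747*l + 3.2535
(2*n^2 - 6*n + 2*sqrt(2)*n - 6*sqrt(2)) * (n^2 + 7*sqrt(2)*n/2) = 2*n^4 - 6*n^3 + 9*sqrt(2)*n^3 - 27*sqrt(2)*n^2 + 14*n^2 - 42*n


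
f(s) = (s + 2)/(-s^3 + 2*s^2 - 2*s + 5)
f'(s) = (s + 2)*(3*s^2 - 4*s + 2)/(-s^3 + 2*s^2 - 2*s + 5)^2 + 1/(-s^3 + 2*s^2 - 2*s + 5) = (-s^3 + 2*s^2 - 2*s + (s + 2)*(3*s^2 - 4*s + 2) + 5)/(s^3 - 2*s^2 + 2*s - 5)^2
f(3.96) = -0.18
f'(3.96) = 0.14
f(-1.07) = 0.09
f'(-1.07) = 0.17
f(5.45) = -0.07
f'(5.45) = 0.03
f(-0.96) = 0.11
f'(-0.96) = 0.20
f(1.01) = 0.75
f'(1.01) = 0.44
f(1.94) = 2.93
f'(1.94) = 12.77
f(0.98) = 0.74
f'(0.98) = 0.43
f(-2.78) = -0.02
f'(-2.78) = 0.01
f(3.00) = -0.50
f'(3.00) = 0.75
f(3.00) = -0.50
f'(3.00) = 0.75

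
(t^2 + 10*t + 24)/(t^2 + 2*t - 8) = (t + 6)/(t - 2)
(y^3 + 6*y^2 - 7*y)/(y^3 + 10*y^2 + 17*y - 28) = y/(y + 4)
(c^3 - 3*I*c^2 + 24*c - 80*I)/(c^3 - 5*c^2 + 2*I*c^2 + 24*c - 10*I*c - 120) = (c^2 + I*c + 20)/(c^2 + c*(-5 + 6*I) - 30*I)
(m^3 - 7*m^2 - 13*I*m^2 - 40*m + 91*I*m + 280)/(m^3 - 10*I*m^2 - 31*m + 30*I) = (m^2 - m*(7 + 8*I) + 56*I)/(m^2 - 5*I*m - 6)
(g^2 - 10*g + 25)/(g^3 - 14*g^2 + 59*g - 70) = (g - 5)/(g^2 - 9*g + 14)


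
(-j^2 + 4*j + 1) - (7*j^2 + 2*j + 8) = -8*j^2 + 2*j - 7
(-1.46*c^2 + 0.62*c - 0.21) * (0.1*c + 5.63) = -0.146*c^3 - 8.1578*c^2 + 3.4696*c - 1.1823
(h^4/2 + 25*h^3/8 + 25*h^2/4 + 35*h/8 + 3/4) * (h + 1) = h^5/2 + 29*h^4/8 + 75*h^3/8 + 85*h^2/8 + 41*h/8 + 3/4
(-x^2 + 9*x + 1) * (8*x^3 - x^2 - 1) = -8*x^5 + 73*x^4 - x^3 - 9*x - 1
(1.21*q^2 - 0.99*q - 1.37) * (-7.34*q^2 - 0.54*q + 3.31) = -8.8814*q^4 + 6.6132*q^3 + 14.5955*q^2 - 2.5371*q - 4.5347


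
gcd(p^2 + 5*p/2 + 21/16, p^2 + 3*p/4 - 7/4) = p + 7/4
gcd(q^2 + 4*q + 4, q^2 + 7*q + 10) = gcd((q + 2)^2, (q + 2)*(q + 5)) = q + 2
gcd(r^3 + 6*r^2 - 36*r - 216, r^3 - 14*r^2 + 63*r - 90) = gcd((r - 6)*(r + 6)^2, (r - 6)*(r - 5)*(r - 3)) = r - 6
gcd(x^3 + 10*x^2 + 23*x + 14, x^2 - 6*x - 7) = x + 1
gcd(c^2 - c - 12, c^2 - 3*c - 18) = c + 3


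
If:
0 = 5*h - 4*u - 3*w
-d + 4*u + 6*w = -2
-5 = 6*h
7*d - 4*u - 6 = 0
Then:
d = -1/24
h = -5/6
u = -151/96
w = 17/24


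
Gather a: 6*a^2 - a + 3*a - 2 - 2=6*a^2 + 2*a - 4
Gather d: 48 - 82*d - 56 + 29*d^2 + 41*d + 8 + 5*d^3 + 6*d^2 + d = 5*d^3 + 35*d^2 - 40*d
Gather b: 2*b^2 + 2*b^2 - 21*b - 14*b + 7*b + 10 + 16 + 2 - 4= 4*b^2 - 28*b + 24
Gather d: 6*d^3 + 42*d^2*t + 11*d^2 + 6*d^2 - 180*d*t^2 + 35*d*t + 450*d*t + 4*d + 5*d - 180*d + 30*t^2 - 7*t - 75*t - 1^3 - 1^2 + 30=6*d^3 + d^2*(42*t + 17) + d*(-180*t^2 + 485*t - 171) + 30*t^2 - 82*t + 28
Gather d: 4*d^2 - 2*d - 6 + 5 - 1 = 4*d^2 - 2*d - 2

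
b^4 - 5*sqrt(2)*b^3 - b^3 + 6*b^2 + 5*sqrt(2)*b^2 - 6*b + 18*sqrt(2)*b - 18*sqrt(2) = (b - 1)*(b - 3*sqrt(2))^2*(b + sqrt(2))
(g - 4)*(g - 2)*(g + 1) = g^3 - 5*g^2 + 2*g + 8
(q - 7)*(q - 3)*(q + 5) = q^3 - 5*q^2 - 29*q + 105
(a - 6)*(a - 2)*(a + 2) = a^3 - 6*a^2 - 4*a + 24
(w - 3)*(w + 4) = w^2 + w - 12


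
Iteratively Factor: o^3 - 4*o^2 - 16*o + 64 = (o - 4)*(o^2 - 16) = (o - 4)^2*(o + 4)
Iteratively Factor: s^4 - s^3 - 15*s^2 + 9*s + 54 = (s - 3)*(s^3 + 2*s^2 - 9*s - 18) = (s - 3)*(s + 2)*(s^2 - 9) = (s - 3)^2*(s + 2)*(s + 3)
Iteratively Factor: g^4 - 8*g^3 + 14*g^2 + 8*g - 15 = (g - 3)*(g^3 - 5*g^2 - g + 5) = (g - 3)*(g - 1)*(g^2 - 4*g - 5) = (g - 3)*(g - 1)*(g + 1)*(g - 5)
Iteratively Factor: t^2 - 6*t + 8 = (t - 2)*(t - 4)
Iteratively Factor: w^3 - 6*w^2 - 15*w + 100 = (w + 4)*(w^2 - 10*w + 25) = (w - 5)*(w + 4)*(w - 5)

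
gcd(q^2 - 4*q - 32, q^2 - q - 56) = q - 8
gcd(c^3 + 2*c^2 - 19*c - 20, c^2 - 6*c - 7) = c + 1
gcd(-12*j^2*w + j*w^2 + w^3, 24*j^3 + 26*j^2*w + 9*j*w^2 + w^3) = 4*j + w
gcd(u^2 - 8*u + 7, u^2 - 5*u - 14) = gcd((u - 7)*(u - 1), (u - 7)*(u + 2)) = u - 7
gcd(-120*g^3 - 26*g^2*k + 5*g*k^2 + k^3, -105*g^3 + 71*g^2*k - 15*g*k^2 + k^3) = 5*g - k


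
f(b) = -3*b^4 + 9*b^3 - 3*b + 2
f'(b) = -12*b^3 + 27*b^2 - 3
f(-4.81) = -2590.97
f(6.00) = -1960.00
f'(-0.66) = 12.21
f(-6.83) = -9373.38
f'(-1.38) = 79.96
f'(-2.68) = 421.91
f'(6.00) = -1623.00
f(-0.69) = 0.43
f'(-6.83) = 5079.86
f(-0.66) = 0.82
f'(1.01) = 12.18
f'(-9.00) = 10932.00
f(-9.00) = -26215.00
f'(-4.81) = 1957.09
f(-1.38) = -28.39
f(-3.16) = -571.65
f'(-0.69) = 13.80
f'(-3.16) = 645.27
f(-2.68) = -317.96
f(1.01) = 5.12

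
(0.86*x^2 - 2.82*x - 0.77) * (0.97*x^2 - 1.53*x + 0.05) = 0.8342*x^4 - 4.0512*x^3 + 3.6107*x^2 + 1.0371*x - 0.0385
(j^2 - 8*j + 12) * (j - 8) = j^3 - 16*j^2 + 76*j - 96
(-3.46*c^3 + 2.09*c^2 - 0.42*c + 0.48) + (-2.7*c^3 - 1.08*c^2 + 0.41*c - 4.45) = -6.16*c^3 + 1.01*c^2 - 0.01*c - 3.97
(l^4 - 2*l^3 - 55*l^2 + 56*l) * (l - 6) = l^5 - 8*l^4 - 43*l^3 + 386*l^2 - 336*l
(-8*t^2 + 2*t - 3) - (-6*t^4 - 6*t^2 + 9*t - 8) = 6*t^4 - 2*t^2 - 7*t + 5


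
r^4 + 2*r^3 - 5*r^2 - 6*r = r*(r - 2)*(r + 1)*(r + 3)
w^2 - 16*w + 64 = (w - 8)^2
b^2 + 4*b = b*(b + 4)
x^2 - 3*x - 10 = (x - 5)*(x + 2)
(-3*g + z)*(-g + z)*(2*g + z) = 6*g^3 - 5*g^2*z - 2*g*z^2 + z^3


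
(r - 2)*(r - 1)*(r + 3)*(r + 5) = r^4 + 5*r^3 - 7*r^2 - 29*r + 30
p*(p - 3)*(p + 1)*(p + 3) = p^4 + p^3 - 9*p^2 - 9*p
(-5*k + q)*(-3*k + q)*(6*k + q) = 90*k^3 - 33*k^2*q - 2*k*q^2 + q^3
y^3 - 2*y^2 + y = y*(y - 1)^2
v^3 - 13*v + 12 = (v - 3)*(v - 1)*(v + 4)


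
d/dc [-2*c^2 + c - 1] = 1 - 4*c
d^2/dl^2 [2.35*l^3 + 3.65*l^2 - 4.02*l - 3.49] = 14.1*l + 7.3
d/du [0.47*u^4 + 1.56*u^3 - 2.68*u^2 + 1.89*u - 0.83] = 1.88*u^3 + 4.68*u^2 - 5.36*u + 1.89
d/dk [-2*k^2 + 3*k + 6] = 3 - 4*k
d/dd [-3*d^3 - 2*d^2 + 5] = d*(-9*d - 4)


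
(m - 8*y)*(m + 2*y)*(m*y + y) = m^3*y - 6*m^2*y^2 + m^2*y - 16*m*y^3 - 6*m*y^2 - 16*y^3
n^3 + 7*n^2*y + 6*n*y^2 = n*(n + y)*(n + 6*y)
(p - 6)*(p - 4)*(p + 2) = p^3 - 8*p^2 + 4*p + 48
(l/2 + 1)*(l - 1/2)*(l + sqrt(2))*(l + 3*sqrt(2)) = l^4/2 + 3*l^3/4 + 2*sqrt(2)*l^3 + 5*l^2/2 + 3*sqrt(2)*l^2 - 2*sqrt(2)*l + 9*l/2 - 3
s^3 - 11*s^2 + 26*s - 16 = (s - 8)*(s - 2)*(s - 1)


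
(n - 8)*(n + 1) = n^2 - 7*n - 8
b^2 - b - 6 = (b - 3)*(b + 2)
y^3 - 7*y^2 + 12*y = y*(y - 4)*(y - 3)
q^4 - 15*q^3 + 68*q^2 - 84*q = q*(q - 7)*(q - 6)*(q - 2)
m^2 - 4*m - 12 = (m - 6)*(m + 2)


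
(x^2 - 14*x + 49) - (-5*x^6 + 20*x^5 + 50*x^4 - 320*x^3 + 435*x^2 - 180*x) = 5*x^6 - 20*x^5 - 50*x^4 + 320*x^3 - 434*x^2 + 166*x + 49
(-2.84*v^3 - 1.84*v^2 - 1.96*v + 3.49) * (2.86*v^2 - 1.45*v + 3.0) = -8.1224*v^5 - 1.1444*v^4 - 11.4576*v^3 + 7.3034*v^2 - 10.9405*v + 10.47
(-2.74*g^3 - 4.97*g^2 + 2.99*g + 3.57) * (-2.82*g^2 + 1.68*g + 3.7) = 7.7268*g^5 + 9.4122*g^4 - 26.9194*g^3 - 23.4332*g^2 + 17.0606*g + 13.209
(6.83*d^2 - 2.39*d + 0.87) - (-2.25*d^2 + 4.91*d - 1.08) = 9.08*d^2 - 7.3*d + 1.95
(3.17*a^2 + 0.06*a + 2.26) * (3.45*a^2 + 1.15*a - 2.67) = 10.9365*a^4 + 3.8525*a^3 - 0.597899999999999*a^2 + 2.4388*a - 6.0342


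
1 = 1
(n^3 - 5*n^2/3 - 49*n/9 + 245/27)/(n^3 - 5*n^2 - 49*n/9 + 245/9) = (n - 5/3)/(n - 5)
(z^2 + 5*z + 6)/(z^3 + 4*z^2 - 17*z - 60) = (z + 2)/(z^2 + z - 20)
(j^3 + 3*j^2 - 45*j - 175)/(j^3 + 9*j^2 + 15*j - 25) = (j - 7)/(j - 1)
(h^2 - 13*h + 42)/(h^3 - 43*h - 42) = (h - 6)/(h^2 + 7*h + 6)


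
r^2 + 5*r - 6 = (r - 1)*(r + 6)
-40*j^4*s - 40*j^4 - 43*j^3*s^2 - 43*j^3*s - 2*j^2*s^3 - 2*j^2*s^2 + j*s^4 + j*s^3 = (-8*j + s)*(j + s)*(5*j + s)*(j*s + j)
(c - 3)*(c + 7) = c^2 + 4*c - 21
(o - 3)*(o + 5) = o^2 + 2*o - 15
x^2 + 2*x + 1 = (x + 1)^2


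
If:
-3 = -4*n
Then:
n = 3/4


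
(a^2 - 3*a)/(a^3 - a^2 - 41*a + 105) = a/(a^2 + 2*a - 35)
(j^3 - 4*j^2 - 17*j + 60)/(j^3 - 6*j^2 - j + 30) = (j + 4)/(j + 2)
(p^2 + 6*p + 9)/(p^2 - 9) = (p + 3)/(p - 3)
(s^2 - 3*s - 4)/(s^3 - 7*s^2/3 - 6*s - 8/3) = 3/(3*s + 2)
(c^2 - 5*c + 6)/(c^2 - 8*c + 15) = (c - 2)/(c - 5)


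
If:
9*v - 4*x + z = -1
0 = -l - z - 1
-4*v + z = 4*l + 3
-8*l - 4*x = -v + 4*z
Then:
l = -12/7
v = 8/7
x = 3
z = 5/7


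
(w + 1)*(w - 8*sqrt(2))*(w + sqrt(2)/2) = w^3 - 15*sqrt(2)*w^2/2 + w^2 - 15*sqrt(2)*w/2 - 8*w - 8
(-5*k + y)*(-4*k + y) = 20*k^2 - 9*k*y + y^2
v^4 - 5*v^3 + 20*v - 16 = (v - 4)*(v - 2)*(v - 1)*(v + 2)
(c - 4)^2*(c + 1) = c^3 - 7*c^2 + 8*c + 16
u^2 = u^2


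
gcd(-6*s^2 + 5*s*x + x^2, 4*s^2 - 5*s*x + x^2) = -s + x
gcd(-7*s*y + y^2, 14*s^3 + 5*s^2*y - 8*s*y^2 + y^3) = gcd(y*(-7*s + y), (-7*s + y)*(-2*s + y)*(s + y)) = -7*s + y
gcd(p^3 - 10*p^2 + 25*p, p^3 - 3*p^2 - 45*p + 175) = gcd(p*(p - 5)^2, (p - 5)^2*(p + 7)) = p^2 - 10*p + 25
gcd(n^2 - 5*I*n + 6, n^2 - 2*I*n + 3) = n + I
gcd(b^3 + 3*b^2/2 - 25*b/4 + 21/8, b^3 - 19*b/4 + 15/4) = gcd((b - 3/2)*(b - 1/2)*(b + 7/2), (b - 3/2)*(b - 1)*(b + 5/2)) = b - 3/2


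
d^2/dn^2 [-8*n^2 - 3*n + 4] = -16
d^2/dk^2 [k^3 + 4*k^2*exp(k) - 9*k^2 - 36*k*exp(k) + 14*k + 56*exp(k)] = 4*k^2*exp(k) - 20*k*exp(k) + 6*k - 8*exp(k) - 18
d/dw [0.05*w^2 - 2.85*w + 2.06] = 0.1*w - 2.85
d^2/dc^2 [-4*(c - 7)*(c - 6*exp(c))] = 24*c*exp(c) - 120*exp(c) - 8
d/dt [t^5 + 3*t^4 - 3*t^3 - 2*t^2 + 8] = t*(5*t^3 + 12*t^2 - 9*t - 4)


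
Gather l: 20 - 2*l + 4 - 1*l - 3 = 21 - 3*l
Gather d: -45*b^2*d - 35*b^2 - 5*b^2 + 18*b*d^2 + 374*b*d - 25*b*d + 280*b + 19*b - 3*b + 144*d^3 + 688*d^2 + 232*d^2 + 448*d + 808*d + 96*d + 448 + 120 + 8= -40*b^2 + 296*b + 144*d^3 + d^2*(18*b + 920) + d*(-45*b^2 + 349*b + 1352) + 576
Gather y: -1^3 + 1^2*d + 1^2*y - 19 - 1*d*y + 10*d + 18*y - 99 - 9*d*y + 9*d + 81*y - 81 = 20*d + y*(100 - 10*d) - 200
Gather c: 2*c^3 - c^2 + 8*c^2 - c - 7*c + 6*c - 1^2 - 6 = 2*c^3 + 7*c^2 - 2*c - 7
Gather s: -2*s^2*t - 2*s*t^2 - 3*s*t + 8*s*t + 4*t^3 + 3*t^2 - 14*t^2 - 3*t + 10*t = -2*s^2*t + s*(-2*t^2 + 5*t) + 4*t^3 - 11*t^2 + 7*t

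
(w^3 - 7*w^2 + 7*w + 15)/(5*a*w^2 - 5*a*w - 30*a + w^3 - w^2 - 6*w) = (w^2 - 4*w - 5)/(5*a*w + 10*a + w^2 + 2*w)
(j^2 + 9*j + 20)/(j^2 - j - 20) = (j + 5)/(j - 5)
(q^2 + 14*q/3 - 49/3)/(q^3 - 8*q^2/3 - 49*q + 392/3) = (3*q - 7)/(3*q^2 - 29*q + 56)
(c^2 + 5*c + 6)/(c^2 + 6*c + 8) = (c + 3)/(c + 4)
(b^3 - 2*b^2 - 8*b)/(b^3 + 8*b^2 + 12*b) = (b - 4)/(b + 6)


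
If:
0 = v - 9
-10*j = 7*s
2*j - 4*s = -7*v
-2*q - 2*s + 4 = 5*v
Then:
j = -49/6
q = -193/6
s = 35/3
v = 9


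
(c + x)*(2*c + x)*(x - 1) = 2*c^2*x - 2*c^2 + 3*c*x^2 - 3*c*x + x^3 - x^2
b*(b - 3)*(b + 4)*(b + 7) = b^4 + 8*b^3 - 5*b^2 - 84*b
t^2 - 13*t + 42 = (t - 7)*(t - 6)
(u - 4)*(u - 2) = u^2 - 6*u + 8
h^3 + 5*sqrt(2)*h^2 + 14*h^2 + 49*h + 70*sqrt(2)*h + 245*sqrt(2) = (h + 7)^2*(h + 5*sqrt(2))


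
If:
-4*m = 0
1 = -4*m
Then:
No Solution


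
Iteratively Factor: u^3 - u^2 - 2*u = (u + 1)*(u^2 - 2*u) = u*(u + 1)*(u - 2)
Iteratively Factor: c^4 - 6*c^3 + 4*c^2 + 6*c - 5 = (c + 1)*(c^3 - 7*c^2 + 11*c - 5) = (c - 5)*(c + 1)*(c^2 - 2*c + 1) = (c - 5)*(c - 1)*(c + 1)*(c - 1)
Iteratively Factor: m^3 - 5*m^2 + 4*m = (m - 4)*(m^2 - m) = (m - 4)*(m - 1)*(m)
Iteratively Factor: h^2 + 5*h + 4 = (h + 4)*(h + 1)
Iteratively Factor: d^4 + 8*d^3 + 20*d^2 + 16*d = (d)*(d^3 + 8*d^2 + 20*d + 16) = d*(d + 4)*(d^2 + 4*d + 4) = d*(d + 2)*(d + 4)*(d + 2)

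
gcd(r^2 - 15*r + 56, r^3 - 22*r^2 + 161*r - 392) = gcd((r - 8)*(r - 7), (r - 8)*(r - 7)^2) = r^2 - 15*r + 56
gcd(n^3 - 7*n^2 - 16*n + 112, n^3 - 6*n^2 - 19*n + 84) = n^2 - 3*n - 28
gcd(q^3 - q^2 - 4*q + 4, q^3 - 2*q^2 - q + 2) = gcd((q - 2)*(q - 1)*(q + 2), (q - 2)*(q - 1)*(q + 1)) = q^2 - 3*q + 2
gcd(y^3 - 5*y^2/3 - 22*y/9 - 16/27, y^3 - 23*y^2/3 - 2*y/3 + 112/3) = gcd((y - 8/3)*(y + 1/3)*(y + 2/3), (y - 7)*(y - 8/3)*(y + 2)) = y - 8/3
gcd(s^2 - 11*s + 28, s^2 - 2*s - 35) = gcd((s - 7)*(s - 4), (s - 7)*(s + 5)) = s - 7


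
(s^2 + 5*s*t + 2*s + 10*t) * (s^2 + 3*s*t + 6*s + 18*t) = s^4 + 8*s^3*t + 8*s^3 + 15*s^2*t^2 + 64*s^2*t + 12*s^2 + 120*s*t^2 + 96*s*t + 180*t^2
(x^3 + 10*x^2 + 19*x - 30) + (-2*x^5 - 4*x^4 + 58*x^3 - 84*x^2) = -2*x^5 - 4*x^4 + 59*x^3 - 74*x^2 + 19*x - 30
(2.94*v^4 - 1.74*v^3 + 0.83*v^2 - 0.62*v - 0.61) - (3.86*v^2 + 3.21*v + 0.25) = 2.94*v^4 - 1.74*v^3 - 3.03*v^2 - 3.83*v - 0.86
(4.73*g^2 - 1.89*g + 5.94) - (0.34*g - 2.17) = 4.73*g^2 - 2.23*g + 8.11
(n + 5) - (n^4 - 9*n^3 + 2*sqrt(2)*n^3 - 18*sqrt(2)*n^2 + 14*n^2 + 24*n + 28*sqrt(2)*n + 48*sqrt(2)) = -n^4 - 2*sqrt(2)*n^3 + 9*n^3 - 14*n^2 + 18*sqrt(2)*n^2 - 28*sqrt(2)*n - 23*n - 48*sqrt(2) + 5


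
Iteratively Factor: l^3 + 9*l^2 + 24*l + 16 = (l + 4)*(l^2 + 5*l + 4) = (l + 1)*(l + 4)*(l + 4)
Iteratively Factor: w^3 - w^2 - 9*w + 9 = (w - 3)*(w^2 + 2*w - 3) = (w - 3)*(w + 3)*(w - 1)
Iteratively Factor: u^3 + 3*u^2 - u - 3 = (u - 1)*(u^2 + 4*u + 3) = (u - 1)*(u + 1)*(u + 3)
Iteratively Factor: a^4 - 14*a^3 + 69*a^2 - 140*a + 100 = (a - 2)*(a^3 - 12*a^2 + 45*a - 50) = (a - 5)*(a - 2)*(a^2 - 7*a + 10) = (a - 5)*(a - 2)^2*(a - 5)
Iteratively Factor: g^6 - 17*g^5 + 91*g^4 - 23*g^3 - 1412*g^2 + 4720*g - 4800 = (g - 4)*(g^5 - 13*g^4 + 39*g^3 + 133*g^2 - 880*g + 1200) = (g - 4)^2*(g^4 - 9*g^3 + 3*g^2 + 145*g - 300) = (g - 5)*(g - 4)^2*(g^3 - 4*g^2 - 17*g + 60) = (g - 5)^2*(g - 4)^2*(g^2 + g - 12) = (g - 5)^2*(g - 4)^2*(g - 3)*(g + 4)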